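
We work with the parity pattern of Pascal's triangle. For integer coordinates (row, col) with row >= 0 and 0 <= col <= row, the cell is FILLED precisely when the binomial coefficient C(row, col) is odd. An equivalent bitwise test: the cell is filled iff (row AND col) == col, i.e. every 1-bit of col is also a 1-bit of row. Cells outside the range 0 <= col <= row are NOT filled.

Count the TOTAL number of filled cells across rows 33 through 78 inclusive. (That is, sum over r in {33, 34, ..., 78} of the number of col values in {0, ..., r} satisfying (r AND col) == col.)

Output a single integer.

r33=100001 pc2: +4 =4
r34=100010 pc2: +4 =8
r35=100011 pc3: +8 =16
r36=100100 pc2: +4 =20
r37=100101 pc3: +8 =28
r38=100110 pc3: +8 =36
r39=100111 pc4: +16 =52
r40=101000 pc2: +4 =56
r41=101001 pc3: +8 =64
r42=101010 pc3: +8 =72
r43=101011 pc4: +16 =88
r44=101100 pc3: +8 =96
r45=101101 pc4: +16 =112
r46=101110 pc4: +16 =128
r47=101111 pc5: +32 =160
r48=110000 pc2: +4 =164
r49=110001 pc3: +8 =172
r50=110010 pc3: +8 =180
r51=110011 pc4: +16 =196
r52=110100 pc3: +8 =204
r53=110101 pc4: +16 =220
r54=110110 pc4: +16 =236
r55=110111 pc5: +32 =268
r56=111000 pc3: +8 =276
r57=111001 pc4: +16 =292
r58=111010 pc4: +16 =308
r59=111011 pc5: +32 =340
r60=111100 pc4: +16 =356
r61=111101 pc5: +32 =388
r62=111110 pc5: +32 =420
r63=111111 pc6: +64 =484
r64=1000000 pc1: +2 =486
r65=1000001 pc2: +4 =490
r66=1000010 pc2: +4 =494
r67=1000011 pc3: +8 =502
r68=1000100 pc2: +4 =506
r69=1000101 pc3: +8 =514
r70=1000110 pc3: +8 =522
r71=1000111 pc4: +16 =538
r72=1001000 pc2: +4 =542
r73=1001001 pc3: +8 =550
r74=1001010 pc3: +8 =558
r75=1001011 pc4: +16 =574
r76=1001100 pc3: +8 =582
r77=1001101 pc4: +16 =598
r78=1001110 pc4: +16 =614

Answer: 614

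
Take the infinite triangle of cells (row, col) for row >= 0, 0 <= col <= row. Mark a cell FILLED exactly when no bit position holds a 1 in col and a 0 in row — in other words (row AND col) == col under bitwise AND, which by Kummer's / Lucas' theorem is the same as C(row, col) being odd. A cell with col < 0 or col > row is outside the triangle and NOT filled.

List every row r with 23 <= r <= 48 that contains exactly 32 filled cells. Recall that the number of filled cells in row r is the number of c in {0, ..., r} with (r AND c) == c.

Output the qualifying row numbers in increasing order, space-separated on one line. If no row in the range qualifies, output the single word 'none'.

Answer: 31 47

Derivation:
Row r has 2^popcount(r) filled cells, so we need popcount(r) = log2(32) = 5.
Scan r = 23..48 and keep those with exactly 5 one-bits:
r=23=10111 popcount=4 -> skip
r=24=11000 popcount=2 -> skip
r=25=11001 popcount=3 -> skip
r=26=11010 popcount=3 -> skip
r=27=11011 popcount=4 -> skip
r=28=11100 popcount=3 -> skip
r=29=11101 popcount=4 -> skip
r=30=11110 popcount=4 -> skip
r=31=11111 popcount=5 -> KEEP
r=32=100000 popcount=1 -> skip
r=33=100001 popcount=2 -> skip
r=34=100010 popcount=2 -> skip
r=35=100011 popcount=3 -> skip
r=36=100100 popcount=2 -> skip
r=37=100101 popcount=3 -> skip
r=38=100110 popcount=3 -> skip
r=39=100111 popcount=4 -> skip
r=40=101000 popcount=2 -> skip
r=41=101001 popcount=3 -> skip
r=42=101010 popcount=3 -> skip
r=43=101011 popcount=4 -> skip
r=44=101100 popcount=3 -> skip
r=45=101101 popcount=4 -> skip
r=46=101110 popcount=4 -> skip
r=47=101111 popcount=5 -> KEEP
r=48=110000 popcount=2 -> skip
Kept rows: 31 47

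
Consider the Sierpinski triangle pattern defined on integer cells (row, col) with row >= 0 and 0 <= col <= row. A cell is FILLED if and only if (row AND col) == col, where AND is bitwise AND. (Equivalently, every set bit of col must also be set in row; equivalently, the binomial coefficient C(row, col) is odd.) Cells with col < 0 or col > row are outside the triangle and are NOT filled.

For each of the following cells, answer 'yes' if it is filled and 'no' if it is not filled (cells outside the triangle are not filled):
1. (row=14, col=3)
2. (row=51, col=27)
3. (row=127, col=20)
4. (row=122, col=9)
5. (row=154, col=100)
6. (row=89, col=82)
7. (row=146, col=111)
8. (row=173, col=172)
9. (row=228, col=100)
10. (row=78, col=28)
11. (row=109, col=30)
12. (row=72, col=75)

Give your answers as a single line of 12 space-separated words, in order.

Answer: no no yes no no no no yes yes no no no

Derivation:
(14,3): row=0b1110, col=0b11, row AND col = 0b10 = 2; 2 != 3 -> empty
(51,27): row=0b110011, col=0b11011, row AND col = 0b10011 = 19; 19 != 27 -> empty
(127,20): row=0b1111111, col=0b10100, row AND col = 0b10100 = 20; 20 == 20 -> filled
(122,9): row=0b1111010, col=0b1001, row AND col = 0b1000 = 8; 8 != 9 -> empty
(154,100): row=0b10011010, col=0b1100100, row AND col = 0b0 = 0; 0 != 100 -> empty
(89,82): row=0b1011001, col=0b1010010, row AND col = 0b1010000 = 80; 80 != 82 -> empty
(146,111): row=0b10010010, col=0b1101111, row AND col = 0b10 = 2; 2 != 111 -> empty
(173,172): row=0b10101101, col=0b10101100, row AND col = 0b10101100 = 172; 172 == 172 -> filled
(228,100): row=0b11100100, col=0b1100100, row AND col = 0b1100100 = 100; 100 == 100 -> filled
(78,28): row=0b1001110, col=0b11100, row AND col = 0b1100 = 12; 12 != 28 -> empty
(109,30): row=0b1101101, col=0b11110, row AND col = 0b1100 = 12; 12 != 30 -> empty
(72,75): col outside [0, 72] -> not filled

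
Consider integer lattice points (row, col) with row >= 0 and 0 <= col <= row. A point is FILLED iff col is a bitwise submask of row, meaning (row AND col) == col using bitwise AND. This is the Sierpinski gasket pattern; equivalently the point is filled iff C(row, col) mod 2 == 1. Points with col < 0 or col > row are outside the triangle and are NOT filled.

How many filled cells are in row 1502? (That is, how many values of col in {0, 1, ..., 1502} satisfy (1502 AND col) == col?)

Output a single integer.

1502 in binary = 10111011110
popcount(1502) = number of 1-bits in 10111011110 = 8
A col c satisfies (1502 AND c) == c iff every set bit of c is also set in 1502; each of the 8 set bits of 1502 can independently be on or off in c.
count = 2^8 = 256

Answer: 256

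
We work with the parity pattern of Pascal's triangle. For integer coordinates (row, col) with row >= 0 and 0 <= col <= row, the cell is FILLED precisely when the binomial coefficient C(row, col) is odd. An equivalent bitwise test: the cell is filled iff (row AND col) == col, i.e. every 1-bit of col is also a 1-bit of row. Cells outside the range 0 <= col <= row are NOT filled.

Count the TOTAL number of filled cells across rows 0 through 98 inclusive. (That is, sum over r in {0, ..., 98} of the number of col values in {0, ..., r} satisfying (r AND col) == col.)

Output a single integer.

r0=0 pc0: +1 =1
r1=1 pc1: +2 =3
r2=10 pc1: +2 =5
r3=11 pc2: +4 =9
r4=100 pc1: +2 =11
r5=101 pc2: +4 =15
r6=110 pc2: +4 =19
r7=111 pc3: +8 =27
r8=1000 pc1: +2 =29
r9=1001 pc2: +4 =33
r10=1010 pc2: +4 =37
r11=1011 pc3: +8 =45
r12=1100 pc2: +4 =49
r13=1101 pc3: +8 =57
r14=1110 pc3: +8 =65
r15=1111 pc4: +16 =81
r16=10000 pc1: +2 =83
r17=10001 pc2: +4 =87
r18=10010 pc2: +4 =91
r19=10011 pc3: +8 =99
r20=10100 pc2: +4 =103
r21=10101 pc3: +8 =111
r22=10110 pc3: +8 =119
r23=10111 pc4: +16 =135
r24=11000 pc2: +4 =139
r25=11001 pc3: +8 =147
r26=11010 pc3: +8 =155
r27=11011 pc4: +16 =171
r28=11100 pc3: +8 =179
r29=11101 pc4: +16 =195
r30=11110 pc4: +16 =211
r31=11111 pc5: +32 =243
r32=100000 pc1: +2 =245
r33=100001 pc2: +4 =249
r34=100010 pc2: +4 =253
r35=100011 pc3: +8 =261
r36=100100 pc2: +4 =265
r37=100101 pc3: +8 =273
r38=100110 pc3: +8 =281
r39=100111 pc4: +16 =297
r40=101000 pc2: +4 =301
r41=101001 pc3: +8 =309
r42=101010 pc3: +8 =317
r43=101011 pc4: +16 =333
r44=101100 pc3: +8 =341
r45=101101 pc4: +16 =357
r46=101110 pc4: +16 =373
r47=101111 pc5: +32 =405
r48=110000 pc2: +4 =409
r49=110001 pc3: +8 =417
r50=110010 pc3: +8 =425
r51=110011 pc4: +16 =441
r52=110100 pc3: +8 =449
r53=110101 pc4: +16 =465
r54=110110 pc4: +16 =481
r55=110111 pc5: +32 =513
r56=111000 pc3: +8 =521
r57=111001 pc4: +16 =537
r58=111010 pc4: +16 =553
r59=111011 pc5: +32 =585
r60=111100 pc4: +16 =601
r61=111101 pc5: +32 =633
r62=111110 pc5: +32 =665
r63=111111 pc6: +64 =729
r64=1000000 pc1: +2 =731
r65=1000001 pc2: +4 =735
r66=1000010 pc2: +4 =739
r67=1000011 pc3: +8 =747
r68=1000100 pc2: +4 =751
r69=1000101 pc3: +8 =759
r70=1000110 pc3: +8 =767
r71=1000111 pc4: +16 =783
r72=1001000 pc2: +4 =787
r73=1001001 pc3: +8 =795
r74=1001010 pc3: +8 =803
r75=1001011 pc4: +16 =819
r76=1001100 pc3: +8 =827
r77=1001101 pc4: +16 =843
r78=1001110 pc4: +16 =859
r79=1001111 pc5: +32 =891
r80=1010000 pc2: +4 =895
r81=1010001 pc3: +8 =903
r82=1010010 pc3: +8 =911
r83=1010011 pc4: +16 =927
r84=1010100 pc3: +8 =935
r85=1010101 pc4: +16 =951
r86=1010110 pc4: +16 =967
r87=1010111 pc5: +32 =999
r88=1011000 pc3: +8 =1007
r89=1011001 pc4: +16 =1023
r90=1011010 pc4: +16 =1039
r91=1011011 pc5: +32 =1071
r92=1011100 pc4: +16 =1087
r93=1011101 pc5: +32 =1119
r94=1011110 pc5: +32 =1151
r95=1011111 pc6: +64 =1215
r96=1100000 pc2: +4 =1219
r97=1100001 pc3: +8 =1227
r98=1100010 pc3: +8 =1235

Answer: 1235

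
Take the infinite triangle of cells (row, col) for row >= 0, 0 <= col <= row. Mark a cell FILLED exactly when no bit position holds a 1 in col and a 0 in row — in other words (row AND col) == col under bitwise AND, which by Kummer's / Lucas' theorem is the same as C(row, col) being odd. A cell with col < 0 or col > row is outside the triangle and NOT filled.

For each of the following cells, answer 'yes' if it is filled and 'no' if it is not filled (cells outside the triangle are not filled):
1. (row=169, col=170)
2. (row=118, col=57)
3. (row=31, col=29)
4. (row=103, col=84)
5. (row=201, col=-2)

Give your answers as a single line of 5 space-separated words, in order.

Answer: no no yes no no

Derivation:
(169,170): col outside [0, 169] -> not filled
(118,57): row=0b1110110, col=0b111001, row AND col = 0b110000 = 48; 48 != 57 -> empty
(31,29): row=0b11111, col=0b11101, row AND col = 0b11101 = 29; 29 == 29 -> filled
(103,84): row=0b1100111, col=0b1010100, row AND col = 0b1000100 = 68; 68 != 84 -> empty
(201,-2): col outside [0, 201] -> not filled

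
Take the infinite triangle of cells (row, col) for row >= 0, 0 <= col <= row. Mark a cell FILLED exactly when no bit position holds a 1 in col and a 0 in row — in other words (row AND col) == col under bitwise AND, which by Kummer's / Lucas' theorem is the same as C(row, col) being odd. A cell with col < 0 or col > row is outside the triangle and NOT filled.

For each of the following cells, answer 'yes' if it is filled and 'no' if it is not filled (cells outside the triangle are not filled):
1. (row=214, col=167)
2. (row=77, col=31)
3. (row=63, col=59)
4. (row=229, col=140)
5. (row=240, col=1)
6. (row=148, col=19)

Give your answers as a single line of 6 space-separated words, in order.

Answer: no no yes no no no

Derivation:
(214,167): row=0b11010110, col=0b10100111, row AND col = 0b10000110 = 134; 134 != 167 -> empty
(77,31): row=0b1001101, col=0b11111, row AND col = 0b1101 = 13; 13 != 31 -> empty
(63,59): row=0b111111, col=0b111011, row AND col = 0b111011 = 59; 59 == 59 -> filled
(229,140): row=0b11100101, col=0b10001100, row AND col = 0b10000100 = 132; 132 != 140 -> empty
(240,1): row=0b11110000, col=0b1, row AND col = 0b0 = 0; 0 != 1 -> empty
(148,19): row=0b10010100, col=0b10011, row AND col = 0b10000 = 16; 16 != 19 -> empty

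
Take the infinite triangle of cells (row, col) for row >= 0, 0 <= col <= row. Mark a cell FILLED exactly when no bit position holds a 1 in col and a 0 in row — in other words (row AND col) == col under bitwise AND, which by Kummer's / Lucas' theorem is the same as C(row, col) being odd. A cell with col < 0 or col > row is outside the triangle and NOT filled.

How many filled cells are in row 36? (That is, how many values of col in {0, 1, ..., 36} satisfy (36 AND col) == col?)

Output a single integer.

36 in binary = 100100
popcount(36) = number of 1-bits in 100100 = 2
A col c satisfies (36 AND c) == c iff every set bit of c is also set in 36; each of the 2 set bits of 36 can independently be on or off in c.
count = 2^2 = 4

Answer: 4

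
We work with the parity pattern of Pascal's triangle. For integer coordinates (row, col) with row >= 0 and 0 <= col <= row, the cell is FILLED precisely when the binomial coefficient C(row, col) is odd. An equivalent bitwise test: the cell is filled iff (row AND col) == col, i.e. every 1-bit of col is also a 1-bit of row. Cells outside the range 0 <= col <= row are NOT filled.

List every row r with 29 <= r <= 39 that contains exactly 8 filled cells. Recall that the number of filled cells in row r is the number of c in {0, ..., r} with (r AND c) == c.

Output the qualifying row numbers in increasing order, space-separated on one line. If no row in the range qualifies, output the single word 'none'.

Answer: 35 37 38

Derivation:
Row r has 2^popcount(r) filled cells, so we need popcount(r) = log2(8) = 3.
Scan r = 29..39 and keep those with exactly 3 one-bits:
r=29=11101 popcount=4 -> skip
r=30=11110 popcount=4 -> skip
r=31=11111 popcount=5 -> skip
r=32=100000 popcount=1 -> skip
r=33=100001 popcount=2 -> skip
r=34=100010 popcount=2 -> skip
r=35=100011 popcount=3 -> KEEP
r=36=100100 popcount=2 -> skip
r=37=100101 popcount=3 -> KEEP
r=38=100110 popcount=3 -> KEEP
r=39=100111 popcount=4 -> skip
Kept rows: 35 37 38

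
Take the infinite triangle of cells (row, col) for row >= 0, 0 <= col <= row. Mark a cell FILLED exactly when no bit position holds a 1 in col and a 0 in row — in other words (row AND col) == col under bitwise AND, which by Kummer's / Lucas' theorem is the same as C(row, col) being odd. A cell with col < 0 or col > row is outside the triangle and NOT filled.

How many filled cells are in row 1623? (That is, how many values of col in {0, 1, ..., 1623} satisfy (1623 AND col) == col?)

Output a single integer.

Answer: 128

Derivation:
1623 in binary = 11001010111
popcount(1623) = number of 1-bits in 11001010111 = 7
A col c satisfies (1623 AND c) == c iff every set bit of c is also set in 1623; each of the 7 set bits of 1623 can independently be on or off in c.
count = 2^7 = 128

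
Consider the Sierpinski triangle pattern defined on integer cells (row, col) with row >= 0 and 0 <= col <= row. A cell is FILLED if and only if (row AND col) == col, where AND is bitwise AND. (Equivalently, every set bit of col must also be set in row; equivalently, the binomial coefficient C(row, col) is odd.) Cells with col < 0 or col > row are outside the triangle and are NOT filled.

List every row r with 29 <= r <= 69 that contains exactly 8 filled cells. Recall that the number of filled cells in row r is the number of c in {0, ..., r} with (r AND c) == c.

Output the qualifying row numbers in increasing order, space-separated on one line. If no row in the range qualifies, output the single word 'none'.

Answer: 35 37 38 41 42 44 49 50 52 56 67 69

Derivation:
Row r has 2^popcount(r) filled cells, so we need popcount(r) = log2(8) = 3.
Scan r = 29..69 and keep those with exactly 3 one-bits:
r=29=11101 popcount=4 -> skip
r=30=11110 popcount=4 -> skip
r=31=11111 popcount=5 -> skip
r=32=100000 popcount=1 -> skip
r=33=100001 popcount=2 -> skip
r=34=100010 popcount=2 -> skip
r=35=100011 popcount=3 -> KEEP
r=36=100100 popcount=2 -> skip
r=37=100101 popcount=3 -> KEEP
r=38=100110 popcount=3 -> KEEP
r=39=100111 popcount=4 -> skip
r=40=101000 popcount=2 -> skip
r=41=101001 popcount=3 -> KEEP
r=42=101010 popcount=3 -> KEEP
r=43=101011 popcount=4 -> skip
r=44=101100 popcount=3 -> KEEP
r=45=101101 popcount=4 -> skip
r=46=101110 popcount=4 -> skip
r=47=101111 popcount=5 -> skip
r=48=110000 popcount=2 -> skip
r=49=110001 popcount=3 -> KEEP
r=50=110010 popcount=3 -> KEEP
r=51=110011 popcount=4 -> skip
r=52=110100 popcount=3 -> KEEP
r=53=110101 popcount=4 -> skip
r=54=110110 popcount=4 -> skip
r=55=110111 popcount=5 -> skip
r=56=111000 popcount=3 -> KEEP
r=57=111001 popcount=4 -> skip
r=58=111010 popcount=4 -> skip
r=59=111011 popcount=5 -> skip
r=60=111100 popcount=4 -> skip
r=61=111101 popcount=5 -> skip
r=62=111110 popcount=5 -> skip
r=63=111111 popcount=6 -> skip
r=64=1000000 popcount=1 -> skip
r=65=1000001 popcount=2 -> skip
r=66=1000010 popcount=2 -> skip
r=67=1000011 popcount=3 -> KEEP
r=68=1000100 popcount=2 -> skip
r=69=1000101 popcount=3 -> KEEP
Kept rows: 35 37 38 41 42 44 49 50 52 56 67 69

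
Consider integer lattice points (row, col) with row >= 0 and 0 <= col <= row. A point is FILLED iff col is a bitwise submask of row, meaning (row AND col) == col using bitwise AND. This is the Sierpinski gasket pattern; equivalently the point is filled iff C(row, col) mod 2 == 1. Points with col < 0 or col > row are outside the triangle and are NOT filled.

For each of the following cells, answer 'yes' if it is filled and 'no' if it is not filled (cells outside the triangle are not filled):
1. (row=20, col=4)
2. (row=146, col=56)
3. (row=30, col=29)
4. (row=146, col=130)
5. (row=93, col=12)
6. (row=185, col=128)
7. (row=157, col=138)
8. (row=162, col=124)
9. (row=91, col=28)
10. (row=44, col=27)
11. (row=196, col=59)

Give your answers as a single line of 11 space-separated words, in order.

Answer: yes no no yes yes yes no no no no no

Derivation:
(20,4): row=0b10100, col=0b100, row AND col = 0b100 = 4; 4 == 4 -> filled
(146,56): row=0b10010010, col=0b111000, row AND col = 0b10000 = 16; 16 != 56 -> empty
(30,29): row=0b11110, col=0b11101, row AND col = 0b11100 = 28; 28 != 29 -> empty
(146,130): row=0b10010010, col=0b10000010, row AND col = 0b10000010 = 130; 130 == 130 -> filled
(93,12): row=0b1011101, col=0b1100, row AND col = 0b1100 = 12; 12 == 12 -> filled
(185,128): row=0b10111001, col=0b10000000, row AND col = 0b10000000 = 128; 128 == 128 -> filled
(157,138): row=0b10011101, col=0b10001010, row AND col = 0b10001000 = 136; 136 != 138 -> empty
(162,124): row=0b10100010, col=0b1111100, row AND col = 0b100000 = 32; 32 != 124 -> empty
(91,28): row=0b1011011, col=0b11100, row AND col = 0b11000 = 24; 24 != 28 -> empty
(44,27): row=0b101100, col=0b11011, row AND col = 0b1000 = 8; 8 != 27 -> empty
(196,59): row=0b11000100, col=0b111011, row AND col = 0b0 = 0; 0 != 59 -> empty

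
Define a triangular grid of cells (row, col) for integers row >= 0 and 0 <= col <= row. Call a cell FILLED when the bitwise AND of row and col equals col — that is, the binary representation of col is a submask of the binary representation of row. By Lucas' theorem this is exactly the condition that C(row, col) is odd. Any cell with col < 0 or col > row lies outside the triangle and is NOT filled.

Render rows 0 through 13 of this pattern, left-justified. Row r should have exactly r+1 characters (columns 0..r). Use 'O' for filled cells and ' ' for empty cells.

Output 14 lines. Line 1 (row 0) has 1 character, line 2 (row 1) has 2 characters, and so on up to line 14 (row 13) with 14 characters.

Answer: O
OO
O O
OOOO
O   O
OO  OO
O O O O
OOOOOOOO
O       O
OO      OO
O O     O O
OOOO    OOOO
O   O   O   O
OO  OO  OO  OO

Derivation:
r0=0: O
r1=1: OO
r2=10: O O
r3=11: OOOO
r4=100: O   O
r5=101: OO  OO
r6=110: O O O O
r7=111: OOOOOOOO
r8=1000: O       O
r9=1001: OO      OO
r10=1010: O O     O O
r11=1011: OOOO    OOOO
r12=1100: O   O   O   O
r13=1101: OO  OO  OO  OO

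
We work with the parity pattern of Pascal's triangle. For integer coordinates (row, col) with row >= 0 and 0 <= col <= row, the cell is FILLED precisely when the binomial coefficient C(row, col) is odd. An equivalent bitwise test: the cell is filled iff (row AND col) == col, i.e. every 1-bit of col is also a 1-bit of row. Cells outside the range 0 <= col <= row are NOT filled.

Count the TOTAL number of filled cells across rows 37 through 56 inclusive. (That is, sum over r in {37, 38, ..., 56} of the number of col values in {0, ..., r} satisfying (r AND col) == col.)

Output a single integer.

r37=100101 pc3: +8 =8
r38=100110 pc3: +8 =16
r39=100111 pc4: +16 =32
r40=101000 pc2: +4 =36
r41=101001 pc3: +8 =44
r42=101010 pc3: +8 =52
r43=101011 pc4: +16 =68
r44=101100 pc3: +8 =76
r45=101101 pc4: +16 =92
r46=101110 pc4: +16 =108
r47=101111 pc5: +32 =140
r48=110000 pc2: +4 =144
r49=110001 pc3: +8 =152
r50=110010 pc3: +8 =160
r51=110011 pc4: +16 =176
r52=110100 pc3: +8 =184
r53=110101 pc4: +16 =200
r54=110110 pc4: +16 =216
r55=110111 pc5: +32 =248
r56=111000 pc3: +8 =256

Answer: 256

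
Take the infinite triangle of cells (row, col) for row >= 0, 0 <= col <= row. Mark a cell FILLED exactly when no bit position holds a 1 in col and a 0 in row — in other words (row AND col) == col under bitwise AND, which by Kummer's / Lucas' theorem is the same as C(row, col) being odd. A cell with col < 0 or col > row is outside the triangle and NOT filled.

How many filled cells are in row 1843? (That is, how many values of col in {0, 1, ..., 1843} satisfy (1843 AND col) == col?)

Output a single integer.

1843 in binary = 11100110011
popcount(1843) = number of 1-bits in 11100110011 = 7
A col c satisfies (1843 AND c) == c iff every set bit of c is also set in 1843; each of the 7 set bits of 1843 can independently be on or off in c.
count = 2^7 = 128

Answer: 128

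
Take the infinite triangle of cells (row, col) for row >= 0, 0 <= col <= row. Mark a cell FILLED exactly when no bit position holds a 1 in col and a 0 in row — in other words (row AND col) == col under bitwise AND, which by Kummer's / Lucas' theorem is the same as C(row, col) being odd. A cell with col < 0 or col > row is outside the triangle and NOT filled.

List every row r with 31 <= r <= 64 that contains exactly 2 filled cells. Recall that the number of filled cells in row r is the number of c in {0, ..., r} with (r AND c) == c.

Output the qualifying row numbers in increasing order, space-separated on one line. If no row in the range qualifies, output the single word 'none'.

Row r has 2^popcount(r) filled cells, so we need popcount(r) = log2(2) = 1.
Scan r = 31..64 and keep those with exactly 1 one-bits:
r=31=11111 popcount=5 -> skip
r=32=100000 popcount=1 -> KEEP
r=33=100001 popcount=2 -> skip
r=34=100010 popcount=2 -> skip
r=35=100011 popcount=3 -> skip
r=36=100100 popcount=2 -> skip
r=37=100101 popcount=3 -> skip
r=38=100110 popcount=3 -> skip
r=39=100111 popcount=4 -> skip
r=40=101000 popcount=2 -> skip
r=41=101001 popcount=3 -> skip
r=42=101010 popcount=3 -> skip
r=43=101011 popcount=4 -> skip
r=44=101100 popcount=3 -> skip
r=45=101101 popcount=4 -> skip
r=46=101110 popcount=4 -> skip
r=47=101111 popcount=5 -> skip
r=48=110000 popcount=2 -> skip
r=49=110001 popcount=3 -> skip
r=50=110010 popcount=3 -> skip
r=51=110011 popcount=4 -> skip
r=52=110100 popcount=3 -> skip
r=53=110101 popcount=4 -> skip
r=54=110110 popcount=4 -> skip
r=55=110111 popcount=5 -> skip
r=56=111000 popcount=3 -> skip
r=57=111001 popcount=4 -> skip
r=58=111010 popcount=4 -> skip
r=59=111011 popcount=5 -> skip
r=60=111100 popcount=4 -> skip
r=61=111101 popcount=5 -> skip
r=62=111110 popcount=5 -> skip
r=63=111111 popcount=6 -> skip
r=64=1000000 popcount=1 -> KEEP
Kept rows: 32 64

Answer: 32 64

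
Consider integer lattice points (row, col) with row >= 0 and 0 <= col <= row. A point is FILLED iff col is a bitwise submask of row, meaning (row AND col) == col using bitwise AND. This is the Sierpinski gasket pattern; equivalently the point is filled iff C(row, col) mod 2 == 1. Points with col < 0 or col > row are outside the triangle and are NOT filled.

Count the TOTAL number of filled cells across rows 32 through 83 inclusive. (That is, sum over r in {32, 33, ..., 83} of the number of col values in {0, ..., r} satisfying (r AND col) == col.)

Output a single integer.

Answer: 684

Derivation:
r32=100000 pc1: +2 =2
r33=100001 pc2: +4 =6
r34=100010 pc2: +4 =10
r35=100011 pc3: +8 =18
r36=100100 pc2: +4 =22
r37=100101 pc3: +8 =30
r38=100110 pc3: +8 =38
r39=100111 pc4: +16 =54
r40=101000 pc2: +4 =58
r41=101001 pc3: +8 =66
r42=101010 pc3: +8 =74
r43=101011 pc4: +16 =90
r44=101100 pc3: +8 =98
r45=101101 pc4: +16 =114
r46=101110 pc4: +16 =130
r47=101111 pc5: +32 =162
r48=110000 pc2: +4 =166
r49=110001 pc3: +8 =174
r50=110010 pc3: +8 =182
r51=110011 pc4: +16 =198
r52=110100 pc3: +8 =206
r53=110101 pc4: +16 =222
r54=110110 pc4: +16 =238
r55=110111 pc5: +32 =270
r56=111000 pc3: +8 =278
r57=111001 pc4: +16 =294
r58=111010 pc4: +16 =310
r59=111011 pc5: +32 =342
r60=111100 pc4: +16 =358
r61=111101 pc5: +32 =390
r62=111110 pc5: +32 =422
r63=111111 pc6: +64 =486
r64=1000000 pc1: +2 =488
r65=1000001 pc2: +4 =492
r66=1000010 pc2: +4 =496
r67=1000011 pc3: +8 =504
r68=1000100 pc2: +4 =508
r69=1000101 pc3: +8 =516
r70=1000110 pc3: +8 =524
r71=1000111 pc4: +16 =540
r72=1001000 pc2: +4 =544
r73=1001001 pc3: +8 =552
r74=1001010 pc3: +8 =560
r75=1001011 pc4: +16 =576
r76=1001100 pc3: +8 =584
r77=1001101 pc4: +16 =600
r78=1001110 pc4: +16 =616
r79=1001111 pc5: +32 =648
r80=1010000 pc2: +4 =652
r81=1010001 pc3: +8 =660
r82=1010010 pc3: +8 =668
r83=1010011 pc4: +16 =684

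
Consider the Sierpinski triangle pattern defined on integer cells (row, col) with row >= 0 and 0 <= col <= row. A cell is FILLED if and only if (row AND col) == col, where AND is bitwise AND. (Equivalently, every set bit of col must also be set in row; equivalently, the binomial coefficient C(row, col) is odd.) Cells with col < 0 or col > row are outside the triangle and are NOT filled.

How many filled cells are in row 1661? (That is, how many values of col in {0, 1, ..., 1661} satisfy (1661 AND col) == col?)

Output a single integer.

1661 in binary = 11001111101
popcount(1661) = number of 1-bits in 11001111101 = 8
A col c satisfies (1661 AND c) == c iff every set bit of c is also set in 1661; each of the 8 set bits of 1661 can independently be on or off in c.
count = 2^8 = 256

Answer: 256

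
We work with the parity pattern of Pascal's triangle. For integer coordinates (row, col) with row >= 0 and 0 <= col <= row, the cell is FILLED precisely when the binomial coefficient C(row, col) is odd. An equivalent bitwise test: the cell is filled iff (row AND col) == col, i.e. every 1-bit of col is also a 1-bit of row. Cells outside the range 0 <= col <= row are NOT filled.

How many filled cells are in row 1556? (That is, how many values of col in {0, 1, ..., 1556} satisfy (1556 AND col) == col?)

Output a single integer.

Answer: 16

Derivation:
1556 in binary = 11000010100
popcount(1556) = number of 1-bits in 11000010100 = 4
A col c satisfies (1556 AND c) == c iff every set bit of c is also set in 1556; each of the 4 set bits of 1556 can independently be on or off in c.
count = 2^4 = 16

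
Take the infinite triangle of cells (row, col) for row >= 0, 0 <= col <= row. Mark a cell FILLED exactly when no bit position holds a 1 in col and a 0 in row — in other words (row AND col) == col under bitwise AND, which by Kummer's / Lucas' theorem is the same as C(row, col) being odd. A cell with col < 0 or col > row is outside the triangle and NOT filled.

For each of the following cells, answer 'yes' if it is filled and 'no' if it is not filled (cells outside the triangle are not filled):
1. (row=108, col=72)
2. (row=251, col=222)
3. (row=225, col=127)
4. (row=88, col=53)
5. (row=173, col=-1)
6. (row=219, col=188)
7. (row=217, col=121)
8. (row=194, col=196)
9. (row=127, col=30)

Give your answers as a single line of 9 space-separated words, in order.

Answer: yes no no no no no no no yes

Derivation:
(108,72): row=0b1101100, col=0b1001000, row AND col = 0b1001000 = 72; 72 == 72 -> filled
(251,222): row=0b11111011, col=0b11011110, row AND col = 0b11011010 = 218; 218 != 222 -> empty
(225,127): row=0b11100001, col=0b1111111, row AND col = 0b1100001 = 97; 97 != 127 -> empty
(88,53): row=0b1011000, col=0b110101, row AND col = 0b10000 = 16; 16 != 53 -> empty
(173,-1): col outside [0, 173] -> not filled
(219,188): row=0b11011011, col=0b10111100, row AND col = 0b10011000 = 152; 152 != 188 -> empty
(217,121): row=0b11011001, col=0b1111001, row AND col = 0b1011001 = 89; 89 != 121 -> empty
(194,196): col outside [0, 194] -> not filled
(127,30): row=0b1111111, col=0b11110, row AND col = 0b11110 = 30; 30 == 30 -> filled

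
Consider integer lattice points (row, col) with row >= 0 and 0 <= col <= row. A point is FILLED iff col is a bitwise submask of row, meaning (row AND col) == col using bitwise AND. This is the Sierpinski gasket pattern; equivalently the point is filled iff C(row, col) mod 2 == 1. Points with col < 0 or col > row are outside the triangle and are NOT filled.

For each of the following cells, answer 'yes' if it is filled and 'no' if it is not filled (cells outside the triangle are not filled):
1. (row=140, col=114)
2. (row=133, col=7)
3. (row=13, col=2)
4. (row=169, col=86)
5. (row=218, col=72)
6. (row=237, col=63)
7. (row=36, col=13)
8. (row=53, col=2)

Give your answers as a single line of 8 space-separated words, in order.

(140,114): row=0b10001100, col=0b1110010, row AND col = 0b0 = 0; 0 != 114 -> empty
(133,7): row=0b10000101, col=0b111, row AND col = 0b101 = 5; 5 != 7 -> empty
(13,2): row=0b1101, col=0b10, row AND col = 0b0 = 0; 0 != 2 -> empty
(169,86): row=0b10101001, col=0b1010110, row AND col = 0b0 = 0; 0 != 86 -> empty
(218,72): row=0b11011010, col=0b1001000, row AND col = 0b1001000 = 72; 72 == 72 -> filled
(237,63): row=0b11101101, col=0b111111, row AND col = 0b101101 = 45; 45 != 63 -> empty
(36,13): row=0b100100, col=0b1101, row AND col = 0b100 = 4; 4 != 13 -> empty
(53,2): row=0b110101, col=0b10, row AND col = 0b0 = 0; 0 != 2 -> empty

Answer: no no no no yes no no no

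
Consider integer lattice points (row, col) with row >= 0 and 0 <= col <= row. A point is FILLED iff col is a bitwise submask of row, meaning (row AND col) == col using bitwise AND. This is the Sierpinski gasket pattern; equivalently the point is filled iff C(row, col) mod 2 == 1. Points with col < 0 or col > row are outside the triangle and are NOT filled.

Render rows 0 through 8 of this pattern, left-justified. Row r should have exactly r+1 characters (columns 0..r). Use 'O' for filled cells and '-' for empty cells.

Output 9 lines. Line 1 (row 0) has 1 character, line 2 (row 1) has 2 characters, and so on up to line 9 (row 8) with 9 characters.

Answer: O
OO
O-O
OOOO
O---O
OO--OO
O-O-O-O
OOOOOOOO
O-------O

Derivation:
r0=0: O
r1=1: OO
r2=10: O-O
r3=11: OOOO
r4=100: O---O
r5=101: OO--OO
r6=110: O-O-O-O
r7=111: OOOOOOOO
r8=1000: O-------O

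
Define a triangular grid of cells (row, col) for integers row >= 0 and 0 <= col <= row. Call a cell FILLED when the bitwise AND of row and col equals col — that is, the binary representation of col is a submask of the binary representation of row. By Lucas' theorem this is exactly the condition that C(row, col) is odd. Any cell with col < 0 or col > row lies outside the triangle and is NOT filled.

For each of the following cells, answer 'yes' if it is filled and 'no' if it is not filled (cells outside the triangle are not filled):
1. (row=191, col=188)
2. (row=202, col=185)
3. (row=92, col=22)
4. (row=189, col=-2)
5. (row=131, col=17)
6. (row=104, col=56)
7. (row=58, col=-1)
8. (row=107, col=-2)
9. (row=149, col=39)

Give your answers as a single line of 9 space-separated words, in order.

(191,188): row=0b10111111, col=0b10111100, row AND col = 0b10111100 = 188; 188 == 188 -> filled
(202,185): row=0b11001010, col=0b10111001, row AND col = 0b10001000 = 136; 136 != 185 -> empty
(92,22): row=0b1011100, col=0b10110, row AND col = 0b10100 = 20; 20 != 22 -> empty
(189,-2): col outside [0, 189] -> not filled
(131,17): row=0b10000011, col=0b10001, row AND col = 0b1 = 1; 1 != 17 -> empty
(104,56): row=0b1101000, col=0b111000, row AND col = 0b101000 = 40; 40 != 56 -> empty
(58,-1): col outside [0, 58] -> not filled
(107,-2): col outside [0, 107] -> not filled
(149,39): row=0b10010101, col=0b100111, row AND col = 0b101 = 5; 5 != 39 -> empty

Answer: yes no no no no no no no no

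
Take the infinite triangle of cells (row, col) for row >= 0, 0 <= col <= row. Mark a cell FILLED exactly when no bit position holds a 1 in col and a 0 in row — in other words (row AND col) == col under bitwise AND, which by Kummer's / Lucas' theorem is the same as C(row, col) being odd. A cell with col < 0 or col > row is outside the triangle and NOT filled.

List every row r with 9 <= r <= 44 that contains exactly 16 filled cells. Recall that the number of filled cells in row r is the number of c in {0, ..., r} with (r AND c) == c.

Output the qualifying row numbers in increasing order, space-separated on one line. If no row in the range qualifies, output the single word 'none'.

Row r has 2^popcount(r) filled cells, so we need popcount(r) = log2(16) = 4.
Scan r = 9..44 and keep those with exactly 4 one-bits:
r=9=1001 popcount=2 -> skip
r=10=1010 popcount=2 -> skip
r=11=1011 popcount=3 -> skip
r=12=1100 popcount=2 -> skip
r=13=1101 popcount=3 -> skip
r=14=1110 popcount=3 -> skip
r=15=1111 popcount=4 -> KEEP
r=16=10000 popcount=1 -> skip
r=17=10001 popcount=2 -> skip
r=18=10010 popcount=2 -> skip
r=19=10011 popcount=3 -> skip
r=20=10100 popcount=2 -> skip
r=21=10101 popcount=3 -> skip
r=22=10110 popcount=3 -> skip
r=23=10111 popcount=4 -> KEEP
r=24=11000 popcount=2 -> skip
r=25=11001 popcount=3 -> skip
r=26=11010 popcount=3 -> skip
r=27=11011 popcount=4 -> KEEP
r=28=11100 popcount=3 -> skip
r=29=11101 popcount=4 -> KEEP
r=30=11110 popcount=4 -> KEEP
r=31=11111 popcount=5 -> skip
r=32=100000 popcount=1 -> skip
r=33=100001 popcount=2 -> skip
r=34=100010 popcount=2 -> skip
r=35=100011 popcount=3 -> skip
r=36=100100 popcount=2 -> skip
r=37=100101 popcount=3 -> skip
r=38=100110 popcount=3 -> skip
r=39=100111 popcount=4 -> KEEP
r=40=101000 popcount=2 -> skip
r=41=101001 popcount=3 -> skip
r=42=101010 popcount=3 -> skip
r=43=101011 popcount=4 -> KEEP
r=44=101100 popcount=3 -> skip
Kept rows: 15 23 27 29 30 39 43

Answer: 15 23 27 29 30 39 43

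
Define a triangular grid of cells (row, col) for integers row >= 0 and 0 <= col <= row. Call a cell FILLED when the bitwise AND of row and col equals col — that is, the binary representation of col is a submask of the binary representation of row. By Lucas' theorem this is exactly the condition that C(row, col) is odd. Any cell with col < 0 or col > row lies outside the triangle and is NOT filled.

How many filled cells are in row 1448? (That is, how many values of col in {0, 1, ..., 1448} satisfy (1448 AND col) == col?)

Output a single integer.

Answer: 32

Derivation:
1448 in binary = 10110101000
popcount(1448) = number of 1-bits in 10110101000 = 5
A col c satisfies (1448 AND c) == c iff every set bit of c is also set in 1448; each of the 5 set bits of 1448 can independently be on or off in c.
count = 2^5 = 32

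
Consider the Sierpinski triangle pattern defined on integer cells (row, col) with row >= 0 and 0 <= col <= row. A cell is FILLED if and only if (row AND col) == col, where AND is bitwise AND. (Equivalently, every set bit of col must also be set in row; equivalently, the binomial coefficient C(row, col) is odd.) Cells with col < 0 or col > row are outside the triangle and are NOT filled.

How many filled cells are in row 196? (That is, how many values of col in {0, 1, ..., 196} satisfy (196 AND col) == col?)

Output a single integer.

Answer: 8

Derivation:
196 in binary = 11000100
popcount(196) = number of 1-bits in 11000100 = 3
A col c satisfies (196 AND c) == c iff every set bit of c is also set in 196; each of the 3 set bits of 196 can independently be on or off in c.
count = 2^3 = 8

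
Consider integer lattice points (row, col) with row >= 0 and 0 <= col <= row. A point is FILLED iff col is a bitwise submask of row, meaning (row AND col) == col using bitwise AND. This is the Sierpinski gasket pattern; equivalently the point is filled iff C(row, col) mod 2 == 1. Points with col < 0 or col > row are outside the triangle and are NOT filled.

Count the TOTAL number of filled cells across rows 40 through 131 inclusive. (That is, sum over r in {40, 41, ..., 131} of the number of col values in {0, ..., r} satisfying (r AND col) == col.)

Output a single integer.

Answer: 1908

Derivation:
r40=101000 pc2: +4 =4
r41=101001 pc3: +8 =12
r42=101010 pc3: +8 =20
r43=101011 pc4: +16 =36
r44=101100 pc3: +8 =44
r45=101101 pc4: +16 =60
r46=101110 pc4: +16 =76
r47=101111 pc5: +32 =108
r48=110000 pc2: +4 =112
r49=110001 pc3: +8 =120
r50=110010 pc3: +8 =128
r51=110011 pc4: +16 =144
r52=110100 pc3: +8 =152
r53=110101 pc4: +16 =168
r54=110110 pc4: +16 =184
r55=110111 pc5: +32 =216
r56=111000 pc3: +8 =224
r57=111001 pc4: +16 =240
r58=111010 pc4: +16 =256
r59=111011 pc5: +32 =288
r60=111100 pc4: +16 =304
r61=111101 pc5: +32 =336
r62=111110 pc5: +32 =368
r63=111111 pc6: +64 =432
r64=1000000 pc1: +2 =434
r65=1000001 pc2: +4 =438
r66=1000010 pc2: +4 =442
r67=1000011 pc3: +8 =450
r68=1000100 pc2: +4 =454
r69=1000101 pc3: +8 =462
r70=1000110 pc3: +8 =470
r71=1000111 pc4: +16 =486
r72=1001000 pc2: +4 =490
r73=1001001 pc3: +8 =498
r74=1001010 pc3: +8 =506
r75=1001011 pc4: +16 =522
r76=1001100 pc3: +8 =530
r77=1001101 pc4: +16 =546
r78=1001110 pc4: +16 =562
r79=1001111 pc5: +32 =594
r80=1010000 pc2: +4 =598
r81=1010001 pc3: +8 =606
r82=1010010 pc3: +8 =614
r83=1010011 pc4: +16 =630
r84=1010100 pc3: +8 =638
r85=1010101 pc4: +16 =654
r86=1010110 pc4: +16 =670
r87=1010111 pc5: +32 =702
r88=1011000 pc3: +8 =710
r89=1011001 pc4: +16 =726
r90=1011010 pc4: +16 =742
r91=1011011 pc5: +32 =774
r92=1011100 pc4: +16 =790
r93=1011101 pc5: +32 =822
r94=1011110 pc5: +32 =854
r95=1011111 pc6: +64 =918
r96=1100000 pc2: +4 =922
r97=1100001 pc3: +8 =930
r98=1100010 pc3: +8 =938
r99=1100011 pc4: +16 =954
r100=1100100 pc3: +8 =962
r101=1100101 pc4: +16 =978
r102=1100110 pc4: +16 =994
r103=1100111 pc5: +32 =1026
r104=1101000 pc3: +8 =1034
r105=1101001 pc4: +16 =1050
r106=1101010 pc4: +16 =1066
r107=1101011 pc5: +32 =1098
r108=1101100 pc4: +16 =1114
r109=1101101 pc5: +32 =1146
r110=1101110 pc5: +32 =1178
r111=1101111 pc6: +64 =1242
r112=1110000 pc3: +8 =1250
r113=1110001 pc4: +16 =1266
r114=1110010 pc4: +16 =1282
r115=1110011 pc5: +32 =1314
r116=1110100 pc4: +16 =1330
r117=1110101 pc5: +32 =1362
r118=1110110 pc5: +32 =1394
r119=1110111 pc6: +64 =1458
r120=1111000 pc4: +16 =1474
r121=1111001 pc5: +32 =1506
r122=1111010 pc5: +32 =1538
r123=1111011 pc6: +64 =1602
r124=1111100 pc5: +32 =1634
r125=1111101 pc6: +64 =1698
r126=1111110 pc6: +64 =1762
r127=1111111 pc7: +128 =1890
r128=10000000 pc1: +2 =1892
r129=10000001 pc2: +4 =1896
r130=10000010 pc2: +4 =1900
r131=10000011 pc3: +8 =1908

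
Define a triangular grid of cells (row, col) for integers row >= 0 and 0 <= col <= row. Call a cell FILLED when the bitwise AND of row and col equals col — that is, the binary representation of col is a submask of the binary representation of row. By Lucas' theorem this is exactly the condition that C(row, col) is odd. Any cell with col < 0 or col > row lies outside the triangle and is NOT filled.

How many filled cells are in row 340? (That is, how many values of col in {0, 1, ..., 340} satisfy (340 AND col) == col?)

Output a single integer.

Answer: 16

Derivation:
340 in binary = 101010100
popcount(340) = number of 1-bits in 101010100 = 4
A col c satisfies (340 AND c) == c iff every set bit of c is also set in 340; each of the 4 set bits of 340 can independently be on or off in c.
count = 2^4 = 16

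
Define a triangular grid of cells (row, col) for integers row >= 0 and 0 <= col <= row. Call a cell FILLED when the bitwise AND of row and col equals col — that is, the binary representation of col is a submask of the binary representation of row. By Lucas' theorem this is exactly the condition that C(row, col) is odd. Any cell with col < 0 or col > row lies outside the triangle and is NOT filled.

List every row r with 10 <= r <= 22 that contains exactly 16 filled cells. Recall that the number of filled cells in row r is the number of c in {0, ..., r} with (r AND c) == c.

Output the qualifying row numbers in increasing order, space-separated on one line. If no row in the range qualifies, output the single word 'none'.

Row r has 2^popcount(r) filled cells, so we need popcount(r) = log2(16) = 4.
Scan r = 10..22 and keep those with exactly 4 one-bits:
r=10=1010 popcount=2 -> skip
r=11=1011 popcount=3 -> skip
r=12=1100 popcount=2 -> skip
r=13=1101 popcount=3 -> skip
r=14=1110 popcount=3 -> skip
r=15=1111 popcount=4 -> KEEP
r=16=10000 popcount=1 -> skip
r=17=10001 popcount=2 -> skip
r=18=10010 popcount=2 -> skip
r=19=10011 popcount=3 -> skip
r=20=10100 popcount=2 -> skip
r=21=10101 popcount=3 -> skip
r=22=10110 popcount=3 -> skip
Kept rows: 15

Answer: 15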